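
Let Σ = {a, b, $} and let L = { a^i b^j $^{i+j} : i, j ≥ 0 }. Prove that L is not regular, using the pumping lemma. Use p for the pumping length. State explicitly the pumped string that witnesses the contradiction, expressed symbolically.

Assume L is regular. Let p be the pumping length given by the pumping lemma.
Take w = a^p b^p $^{2p} ∈ L (with i=j=p, i+j=2p), |w| = 4p ≥ p.
Write w = xyz as guaranteed by the lemma, with |xy| ≤ p and y is nonempty.
The first p characters of w are a's, so xy (and hence y) consists only of a's. Write y = a^k, 1 ≤ k ≤ p.
Consider xy^2z = a^{p+k} b^p $^{2p}. Now the a- and b-counts sum to 2p+k, but the $-count is 2p ≠ 2p+k. So xy^2z ∉ L.
This is a contradiction; hence L is not regular.

a^{p+k} b^p $^{2p}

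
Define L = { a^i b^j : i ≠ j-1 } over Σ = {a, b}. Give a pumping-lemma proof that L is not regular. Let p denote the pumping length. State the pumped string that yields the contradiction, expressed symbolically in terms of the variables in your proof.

Toward a contradiction, assume L is regular with pumping length p.
Choose w = a^p b^{p+p!+1}. Since p ≠ (p+p!+1)-1 = p+p!, w ∈ L; and |w| ≥ p.
Write w = xyz as guaranteed by the lemma, with |xy| ≤ p and |y| ≥ 1.
Since the first p symbols of w are all a's and |xy| ≤ p, y lies entirely in the leading a-block: y = a^k for some k with 1 ≤ k ≤ p.
Since 1 ≤ k ≤ p, k divides p!; set t = 1 + p!/k. Then xy^t z has p + (p!/k)·k = p + p! copies of a. Now the a-count is p+p! and (b-count)-1 = (p+p!+1)-1 = p+p!, so i ≠ j-1 fails. So xy^t z = a^{p+p!} b^{p+p!+1} ∉ L.
Contradiction. Therefore L is not regular.

a^{p+p!} b^{p+p!+1}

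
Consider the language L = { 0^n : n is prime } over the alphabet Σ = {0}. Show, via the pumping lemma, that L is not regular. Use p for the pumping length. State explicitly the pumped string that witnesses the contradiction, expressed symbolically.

Assume L is regular; let p be its pumping constant.
Let q be a prime with q ≥ p+2 (infinitely many primes exist), and take w = 0^q ∈ L with |w| = q ≥ p.
Write w = xyz as guaranteed by the lemma, with |xy| ≤ p and |y| > 0.
Then y = 0^k for some k with 1 ≤ k ≤ p.
Since 1 ≤ k ≤ p, |xz| = q-k. Pump with i = q+1: |xy^{q+1}z| = (q-k)+(q+1)k = q+qk = q(1+k), which is composite (both factors ≥ 2). So xy^{q+1}z = 0^{q(1+k)} ∉ L.
This contradicts the pumping lemma, so L is not regular.

0^{q(1+k)}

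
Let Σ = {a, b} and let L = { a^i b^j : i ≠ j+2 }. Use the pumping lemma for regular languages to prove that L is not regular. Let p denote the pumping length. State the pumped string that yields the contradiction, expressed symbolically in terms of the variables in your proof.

a^{p+p!} b^{p+p!-2}

Toward a contradiction, assume L is regular with pumping length p.
Choose w = a^p b^{p+p!-2}. Since p ≠ (p+p!-2)+2 = p+p!, w ∈ L; and |w| ≥ p.
The pumping lemma gives a decomposition w = xyz where |xy| ≤ p and |y| ≥ 1.
The first p characters of w are a's, so xy (and hence y) consists only of a's. Write y = a^k, 1 ≤ k ≤ p.
Since 1 ≤ k ≤ p, k divides p!; set t = 1 + p!/k. Then xy^t z has p + (p!/k)·k = p + p! copies of a. Now the a-count is p+p! and (b-count)+2 = (p+p!-2)+2 = p+p!, so i ≠ j+2 fails. So xy^t z = a^{p+p!} b^{p+p!-2} ∉ L.
Contradiction. Therefore L is not regular.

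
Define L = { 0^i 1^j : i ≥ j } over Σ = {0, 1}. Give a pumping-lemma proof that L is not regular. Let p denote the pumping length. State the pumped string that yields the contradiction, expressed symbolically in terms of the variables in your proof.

0^{p-k} 1^p

Assume L is regular. Let p be the pumping length given by the pumping lemma.
Choose w = 0^p 1^p ∈ L, with |w| = 2p ≥ p.
The pumping lemma gives a decomposition w = xyz where |xy| ≤ p and y is nonempty.
The first p characters of w are 0's, so xy (and hence y) consists only of 0's. Write y = 0^k, 1 ≤ k ≤ p.
Consider xy^0z = xz = 0^{p-k} 1^p. Since k ≥ 1, the 0-count p-k is less than p, so i ≥ j fails; thus xz ∉ L.
Contradiction. Therefore L is not regular.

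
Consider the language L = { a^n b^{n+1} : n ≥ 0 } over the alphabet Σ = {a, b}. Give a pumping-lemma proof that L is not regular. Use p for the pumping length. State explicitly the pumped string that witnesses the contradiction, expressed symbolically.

a^{p+k} b^{p+1}

Suppose for contradiction that L is regular, and let p be the pumping length.
Take w = a^p b^{p+1}. Then w ∈ L and |w| = 2p+1 ≥ p.
By the pumping lemma, w = xyz with |xy| ≤ p and |y| ≥ 1.
The first p characters of w are a's, so xy (and hence y) consists only of a's. Write y = a^k, 1 ≤ k ≤ p.
Pump with i = 2: xy^2z = a^{p+k} b^{p+1}. For this to lie in L we would need p+1 = (p+k)+1, which forces k = 0. But k ≥ 1, so xy^2z ∉ L.
This contradicts the pumping lemma, so L is not regular.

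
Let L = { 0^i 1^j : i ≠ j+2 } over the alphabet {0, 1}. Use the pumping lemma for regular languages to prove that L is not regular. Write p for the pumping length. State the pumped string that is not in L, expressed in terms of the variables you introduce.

Suppose for contradiction that L is regular, and let p be the pumping length.
Choose w = 0^p 1^{p+p!-2}. Since p ≠ (p+p!-2)+2 = p+p!, w ∈ L; and |w| ≥ p.
The pumping lemma gives a decomposition w = xyz where |xy| ≤ p and |y| ≥ 1.
Since the first p symbols of w are all 0's and |xy| ≤ p, y lies entirely in the leading 0-block: y = 0^k for some k with 1 ≤ k ≤ p.
Since 1 ≤ k ≤ p, k divides p!; set t = 1 + p!/k. Then xy^t z has p + (p!/k)·k = p + p! copies of 0. Now the 0-count is p+p! and (1-count)+2 = (p+p!-2)+2 = p+p!, so i ≠ j+2 fails. So xy^t z = 0^{p+p!} 1^{p+p!-2} ∉ L.
This contradicts the pumping lemma, so L is not regular.

0^{p+p!} 1^{p+p!-2}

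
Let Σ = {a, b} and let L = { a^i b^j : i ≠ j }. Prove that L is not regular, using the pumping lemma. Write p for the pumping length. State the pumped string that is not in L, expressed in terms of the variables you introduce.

Assume L is regular; let p be its pumping constant.
Choose w = a^p b^{p+p!}. Since p ≠ p+p!, w ∈ L; and |w| ≥ p.
The pumping lemma gives a decomposition w = xyz where |xy| ≤ p and |y| ≥ 1.
The first p characters of w are a's, so xy (and hence y) consists only of a's. Write y = a^k, 1 ≤ k ≤ p.
Since 1 ≤ k ≤ p, k divides p!; set t = 1 + p!/k. Then xy^t z has p + (p!/k)·k = p + p! copies of a. Now the a-count equals the b-count, so i ≠ j fails. So xy^t z = a^{p+p!} b^{p+p!} ∉ L.
This is a contradiction; hence L is not regular.

a^{p+p!} b^{p+p!}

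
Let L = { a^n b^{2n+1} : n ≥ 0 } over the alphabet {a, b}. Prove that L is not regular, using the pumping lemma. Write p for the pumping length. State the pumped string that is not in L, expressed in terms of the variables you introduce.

Toward a contradiction, assume L is regular with pumping length p.
Take w = a^p b^{2p+1}. Then w ∈ L and |w| = 3p+1 ≥ p.
The pumping lemma gives a decomposition w = xyz where |xy| ≤ p and y is nonempty.
Since the first p symbols of w are all a's and |xy| ≤ p, y lies entirely in the leading a-block: y = a^k for some k with 1 ≤ k ≤ p.
Pump with i = 2: xy^2z = a^{p+k} b^{2p+1}. For this to lie in L we would need 2p+1 = 2(p+k)+1, which forces k = 0. But k ≥ 1, so xy^2z ∉ L.
Contradiction. Therefore L is not regular.

a^{p+k} b^{2p+1}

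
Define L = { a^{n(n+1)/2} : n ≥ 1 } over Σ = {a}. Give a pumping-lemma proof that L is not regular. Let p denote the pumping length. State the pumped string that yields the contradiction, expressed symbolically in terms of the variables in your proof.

a^{p(p+1)/2+k}

Toward a contradiction, assume L is regular with pumping length p.
Take w = a^{p(p+1)/2} ∈ L with |w| = p(p+1)/2 ≥ p.
Write w = xyz as guaranteed by the lemma, with |xy| ≤ p and |y| > 0.
Then y = a^k for some k with 1 ≤ k ≤ p.
Pump with i = 2: xy^2z = a^{p(p+1)/2+k}. Since 1 ≤ k ≤ p, p(p+1)/2 < p(p+1)/2+k ≤ p(p+1)/2+p < (p+1)(p+2)/2, so p(p+1)/2+k is strictly between consecutive triangular numbers. So xy^2z ∉ L.
Contradiction. Therefore L is not regular.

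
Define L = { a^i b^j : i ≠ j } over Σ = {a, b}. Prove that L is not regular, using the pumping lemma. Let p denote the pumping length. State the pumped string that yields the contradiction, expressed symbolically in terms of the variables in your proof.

a^{p+p!} b^{p+p!}

Assume L is regular. Let p be the pumping length given by the pumping lemma.
Choose w = a^p b^{p+p!}. Since p ≠ p+p!, w ∈ L; and |w| ≥ p.
Write w = xyz as guaranteed by the lemma, with |xy| ≤ p and y is nonempty.
Since the first p symbols of w are all a's and |xy| ≤ p, y lies entirely in the leading a-block: y = a^k for some k with 1 ≤ k ≤ p.
Since 1 ≤ k ≤ p, k divides p!; set t = 1 + p!/k. Then xy^t z has p + (p!/k)·k = p + p! copies of a. Now the a-count equals the b-count, so i ≠ j fails. So xy^t z = a^{p+p!} b^{p+p!} ∉ L.
This contradicts the pumping lemma, so L is not regular.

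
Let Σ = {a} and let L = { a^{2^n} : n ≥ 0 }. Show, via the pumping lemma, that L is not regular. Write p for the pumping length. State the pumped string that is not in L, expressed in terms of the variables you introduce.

Assume L is regular. Let p be the pumping length given by the pumping lemma.
Take w = a^{2^p} ∈ L with |w| = 2^p ≥ p.
By the pumping lemma, w = xyz with |xy| ≤ p and y is nonempty.
Then y = a^k for some k with 1 ≤ k ≤ p.
Pump with i = 2: xy^2z = a^{2^p+k}. Since 1 ≤ k ≤ p < 2^p, we have 2^p < 2^p+k < 2^{p+1}, so 2^p+k is not a power of 2. So xy^2z ∉ L.
This is a contradiction; hence L is not regular.

a^{2^p+k}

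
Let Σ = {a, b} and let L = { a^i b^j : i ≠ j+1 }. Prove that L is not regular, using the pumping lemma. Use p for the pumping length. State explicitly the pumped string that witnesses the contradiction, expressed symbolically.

a^{p+p!} b^{p+p!-1}

Assume L is regular; let p be its pumping constant.
Choose w = a^p b^{p+p!-1}. Since p ≠ (p+p!-1)+1 = p+p!, w ∈ L; and |w| ≥ p.
The pumping lemma gives a decomposition w = xyz where |xy| ≤ p and |y| ≥ 1.
Since the first p symbols of w are all a's and |xy| ≤ p, y lies entirely in the leading a-block: y = a^k for some k with 1 ≤ k ≤ p.
Since 1 ≤ k ≤ p, k divides p!; set t = 1 + p!/k. Then xy^t z has p + (p!/k)·k = p + p! copies of a. Now the a-count is p+p! and (b-count)+1 = (p+p!-1)+1 = p+p!, so i ≠ j+1 fails. So xy^t z = a^{p+p!} b^{p+p!-1} ∉ L.
Contradiction. Therefore L is not regular.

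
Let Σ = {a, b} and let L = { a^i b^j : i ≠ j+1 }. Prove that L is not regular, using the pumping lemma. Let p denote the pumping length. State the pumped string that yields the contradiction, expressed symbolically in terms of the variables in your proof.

Toward a contradiction, assume L is regular with pumping length p.
Choose w = a^p b^{p+p!-1}. Since p ≠ (p+p!-1)+1 = p+p!, w ∈ L; and |w| ≥ p.
The pumping lemma gives a decomposition w = xyz where |xy| ≤ p and |y| > 0.
Since the first p symbols of w are all a's and |xy| ≤ p, y lies entirely in the leading a-block: y = a^k for some k with 1 ≤ k ≤ p.
Since 1 ≤ k ≤ p, k divides p!; set t = 1 + p!/k. Then xy^t z has p + (p!/k)·k = p + p! copies of a. Now the a-count is p+p! and (b-count)+1 = (p+p!-1)+1 = p+p!, so i ≠ j+1 fails. So xy^t z = a^{p+p!} b^{p+p!-1} ∉ L.
This contradicts the pumping lemma, so L is not regular.

a^{p+p!} b^{p+p!-1}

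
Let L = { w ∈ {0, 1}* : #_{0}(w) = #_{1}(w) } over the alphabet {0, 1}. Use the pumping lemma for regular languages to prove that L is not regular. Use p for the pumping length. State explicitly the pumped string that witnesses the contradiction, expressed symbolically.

Assume L is regular. Let p be the pumping length given by the pumping lemma.
Choose w = 0^p 1^p ∈ L with |w| = 2p ≥ p.
By the pumping lemma, w = xyz with |xy| ≤ p and y is nonempty.
Since the first p symbols of w are all 0's and |xy| ≤ p, y lies entirely in the leading 0-block: y = 0^k for some k with 1 ≤ k ≤ p.
Pump with i = 2: xy^2z = 0^{p+k} 1^p has p+k occurrences of 0 but only p of 1. Since k ≥ 1 the counts differ, so xy^2z ∉ L.
Contradiction. Therefore L is not regular.

0^{p+k} 1^p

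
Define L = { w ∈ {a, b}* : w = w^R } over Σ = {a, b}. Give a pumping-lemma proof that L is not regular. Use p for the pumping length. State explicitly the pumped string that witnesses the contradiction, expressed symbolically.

Suppose for contradiction that L is regular, and let p be the pumping length.
Take w = a^p b a^p, a palindrome of length 2p+1 ≥ p.
Write w = xyz as guaranteed by the lemma, with |xy| ≤ p and y is nonempty.
Since the first p symbols of w are all a's and |xy| ≤ p, y lies entirely in the leading a-block: y = a^k for some k with 1 ≤ k ≤ p.
Pump with i = 2: xy^2z = a^{p+k} b a^p. Its reverse is a^p b a^{p+k}, which differs from xy^2z since k ≥ 1. So xy^2z is not a palindrome and xy^2z ∉ L.
Contradiction. Therefore L is not regular.

a^{p+k} b a^p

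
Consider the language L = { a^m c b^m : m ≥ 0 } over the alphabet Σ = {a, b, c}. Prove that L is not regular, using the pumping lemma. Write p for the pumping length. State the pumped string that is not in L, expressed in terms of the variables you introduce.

Suppose for contradiction that L is regular, and let p be the pumping length.
Take w = a^p c b^p ∈ L with |w| = 2p+1 ≥ p.
By the pumping lemma, w = xyz with |xy| ≤ p and |y| ≥ 1.
The first p characters of w are a's, so xy (and hence y) consists only of a's. Write y = a^k, 1 ≤ k ≤ p.
Pump with i = 2: xy^2z = a^{p+k} c b^p, which would require p+k = p. But k ≥ 1, so xy^2z ∉ L.
This contradicts the pumping lemma, so L is not regular.

a^{p+k} c b^p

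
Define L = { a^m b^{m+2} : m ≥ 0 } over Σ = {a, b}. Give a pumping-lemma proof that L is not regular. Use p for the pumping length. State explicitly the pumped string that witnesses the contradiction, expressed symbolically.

a^{p+k} b^{p+2}

Suppose for contradiction that L is regular, and let p be the pumping length.
Choose w = a^p b^{p+2}, which is in L with |w| = 2p+2 ≥ p.
By the pumping lemma, w = xyz with |xy| ≤ p and |y| ≥ 1.
The first p characters of w are a's, so xy (and hence y) consists only of a's. Write y = a^k, 1 ≤ k ≤ p.
Pump with i = 2: xy^2z = a^{p+k} b^{p+2}. For this to lie in L we would need p+2 = (p+k)+2, which forces k = 0. But k ≥ 1, so xy^2z ∉ L.
This is a contradiction; hence L is not regular.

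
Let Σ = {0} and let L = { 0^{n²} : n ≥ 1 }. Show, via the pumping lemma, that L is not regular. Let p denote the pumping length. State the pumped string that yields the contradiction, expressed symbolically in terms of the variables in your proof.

0^{p²+k}

Assume L is regular; let p be its pumping constant.
Take w = 0^{p²} ∈ L with |w| = p² ≥ p.
Write w = xyz as guaranteed by the lemma, with |xy| ≤ p and |y| ≥ 1.
Then y = 0^k for some k with 1 ≤ k ≤ p.
Pump with i = 2: xy^2z = 0^{p²+k}. Since 1 ≤ k ≤ p, p² < p²+k ≤ p²+p < (p+1)², so p²+k lies strictly between consecutive squares and is not a perfect square. So xy^2z ∉ L.
Contradiction. Therefore L is not regular.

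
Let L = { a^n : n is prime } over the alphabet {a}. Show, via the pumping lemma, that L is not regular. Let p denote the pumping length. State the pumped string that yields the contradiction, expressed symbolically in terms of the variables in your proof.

Toward a contradiction, assume L is regular with pumping length p.
Let q be a prime with q ≥ p+2 (infinitely many primes exist), and take w = a^q ∈ L with |w| = q ≥ p.
The pumping lemma gives a decomposition w = xyz where |xy| ≤ p and y is nonempty.
Then y = a^k for some k with 1 ≤ k ≤ p.
Since 1 ≤ k ≤ p, |xz| = q-k. Pump with i = q+1: |xy^{q+1}z| = (q-k)+(q+1)k = q+qk = q(1+k), which is composite (both factors ≥ 2). So xy^{q+1}z = a^{q(1+k)} ∉ L.
This contradicts the pumping lemma, so L is not regular.

a^{q(1+k)}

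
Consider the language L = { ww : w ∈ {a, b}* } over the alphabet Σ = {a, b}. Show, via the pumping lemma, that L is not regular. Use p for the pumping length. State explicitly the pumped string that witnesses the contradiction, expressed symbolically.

Assume L is regular. Let p be the pumping length given by the pumping lemma.
Take w = a^p b^p a^p b^p = uu where u = a^pb^p; then w ∈ L and |w| = 4p ≥ p.
By the pumping lemma, w = xyz with |xy| ≤ p and |y| ≥ 1.
Because |xy| ≤ p and w begins with p copies of a, we have y = a^k with 1 ≤ k ≤ p.
Pump with i = 2: xy^2z = a^{p+k} b^p a^p b^p, of length 4p+k. Suppose this equals vv. The string starts with a and ends with b, so v does too; thus the boundary between the two copies of v is a b→a transition. There is exactly one such transition, at position 2p+k, so |v| = 2p+k and |vv| = 4p+2k ≠ 4p+k since k ≥ 1. So xy^2z ∉ L.
This is a contradiction; hence L is not regular.

a^{p+k} b^p a^p b^p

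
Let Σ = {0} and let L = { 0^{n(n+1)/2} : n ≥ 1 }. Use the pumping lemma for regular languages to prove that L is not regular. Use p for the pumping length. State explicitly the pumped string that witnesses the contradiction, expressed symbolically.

0^{p(p+1)/2+k}

Assume L is regular. Let p be the pumping length given by the pumping lemma.
Take w = 0^{p(p+1)/2} ∈ L with |w| = p(p+1)/2 ≥ p.
Write w = xyz as guaranteed by the lemma, with |xy| ≤ p and |y| ≥ 1.
Then y = 0^k for some k with 1 ≤ k ≤ p.
Pump with i = 2: xy^2z = 0^{p(p+1)/2+k}. Since 1 ≤ k ≤ p, p(p+1)/2 < p(p+1)/2+k ≤ p(p+1)/2+p < (p+1)(p+2)/2, so p(p+1)/2+k is strictly between consecutive triangular numbers. So xy^2z ∉ L.
This is a contradiction; hence L is not regular.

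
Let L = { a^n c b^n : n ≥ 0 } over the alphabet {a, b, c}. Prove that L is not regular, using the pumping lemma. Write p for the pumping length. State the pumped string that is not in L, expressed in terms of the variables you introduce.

Suppose for contradiction that L is regular, and let p be the pumping length.
Take w = a^p c b^p ∈ L with |w| = 2p+1 ≥ p.
The pumping lemma gives a decomposition w = xyz where |xy| ≤ p and |y| ≥ 1.
The first p characters of w are a's, so xy (and hence y) consists only of a's. Write y = a^k, 1 ≤ k ≤ p.
Pump with i = 2: xy^2z = a^{p+k} c b^p, which would require p+k = p. But k ≥ 1, so xy^2z ∉ L.
Contradiction. Therefore L is not regular.

a^{p+k} c b^p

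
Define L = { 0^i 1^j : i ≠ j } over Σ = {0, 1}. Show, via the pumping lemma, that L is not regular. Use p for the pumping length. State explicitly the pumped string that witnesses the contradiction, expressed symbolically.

0^{p+p!} 1^{p+p!}

Suppose for contradiction that L is regular, and let p be the pumping length.
Choose w = 0^p 1^{p+p!}. Since p ≠ p+p!, w ∈ L; and |w| ≥ p.
By the pumping lemma, w = xyz with |xy| ≤ p and |y| > 0.
Since the first p symbols of w are all 0's and |xy| ≤ p, y lies entirely in the leading 0-block: y = 0^k for some k with 1 ≤ k ≤ p.
Since 1 ≤ k ≤ p, k divides p!; set t = 1 + p!/k. Then xy^t z has p + (p!/k)·k = p + p! copies of 0. Now the 0-count equals the 1-count, so i ≠ j fails. So xy^t z = 0^{p+p!} 1^{p+p!} ∉ L.
This is a contradiction; hence L is not regular.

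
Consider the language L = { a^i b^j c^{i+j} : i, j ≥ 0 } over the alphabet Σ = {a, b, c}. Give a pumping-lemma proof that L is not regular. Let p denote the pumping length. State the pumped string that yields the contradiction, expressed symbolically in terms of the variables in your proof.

Toward a contradiction, assume L is regular with pumping length p.
Take w = a^p b^p c^{2p} ∈ L (with i=j=p, i+j=2p), |w| = 4p ≥ p.
Write w = xyz as guaranteed by the lemma, with |xy| ≤ p and |y| > 0.
Since the first p symbols of w are all a's and |xy| ≤ p, y lies entirely in the leading a-block: y = a^k for some k with 1 ≤ k ≤ p.
Consider xy^2z = a^{p+k} b^p c^{2p}. Now the a- and b-counts sum to 2p+k, but the c-count is 2p ≠ 2p+k. So xy^2z ∉ L.
Contradiction. Therefore L is not regular.

a^{p+k} b^p c^{2p}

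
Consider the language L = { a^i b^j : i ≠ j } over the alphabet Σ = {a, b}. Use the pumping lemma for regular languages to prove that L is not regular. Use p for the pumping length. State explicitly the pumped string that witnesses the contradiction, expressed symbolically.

Assume L is regular. Let p be the pumping length given by the pumping lemma.
Choose w = a^p b^{p+p!}. Since p ≠ p+p!, w ∈ L; and |w| ≥ p.
By the pumping lemma, w = xyz with |xy| ≤ p and |y| > 0.
The first p characters of w are a's, so xy (and hence y) consists only of a's. Write y = a^k, 1 ≤ k ≤ p.
Since 1 ≤ k ≤ p, k divides p!; set t = 1 + p!/k. Then xy^t z has p + (p!/k)·k = p + p! copies of a. Now the a-count equals the b-count, so i ≠ j fails. So xy^t z = a^{p+p!} b^{p+p!} ∉ L.
This is a contradiction; hence L is not regular.

a^{p+p!} b^{p+p!}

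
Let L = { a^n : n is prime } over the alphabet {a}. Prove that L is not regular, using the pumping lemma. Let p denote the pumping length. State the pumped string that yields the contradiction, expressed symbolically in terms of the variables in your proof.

Assume L is regular; let p be its pumping constant.
Let q be a prime with q ≥ p+2 (infinitely many primes exist), and take w = a^q ∈ L with |w| = q ≥ p.
The pumping lemma gives a decomposition w = xyz where |xy| ≤ p and |y| ≥ 1.
Then y = a^k for some k with 1 ≤ k ≤ p.
Since 1 ≤ k ≤ p, |xz| = q-k. Pump with i = q+1: |xy^{q+1}z| = (q-k)+(q+1)k = q+qk = q(1+k), which is composite (both factors ≥ 2). So xy^{q+1}z = a^{q(1+k)} ∉ L.
This is a contradiction; hence L is not regular.

a^{q(1+k)}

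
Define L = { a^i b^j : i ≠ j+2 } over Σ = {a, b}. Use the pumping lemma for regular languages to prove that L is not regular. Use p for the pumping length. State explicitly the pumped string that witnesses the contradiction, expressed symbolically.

Suppose for contradiction that L is regular, and let p be the pumping length.
Choose w = a^p b^{p+p!-2}. Since p ≠ (p+p!-2)+2 = p+p!, w ∈ L; and |w| ≥ p.
By the pumping lemma, w = xyz with |xy| ≤ p and |y| > 0.
Because |xy| ≤ p and w begins with p copies of a, we have y = a^k with 1 ≤ k ≤ p.
Since 1 ≤ k ≤ p, k divides p!; set t = 1 + p!/k. Then xy^t z has p + (p!/k)·k = p + p! copies of a. Now the a-count is p+p! and (b-count)+2 = (p+p!-2)+2 = p+p!, so i ≠ j+2 fails. So xy^t z = a^{p+p!} b^{p+p!-2} ∉ L.
This contradicts the pumping lemma, so L is not regular.

a^{p+p!} b^{p+p!-2}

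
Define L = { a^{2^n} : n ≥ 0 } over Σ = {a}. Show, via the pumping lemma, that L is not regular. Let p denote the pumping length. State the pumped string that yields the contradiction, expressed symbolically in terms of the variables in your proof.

Suppose for contradiction that L is regular, and let p be the pumping length.
Take w = a^{2^p} ∈ L with |w| = 2^p ≥ p.
The pumping lemma gives a decomposition w = xyz where |xy| ≤ p and y is nonempty.
Then y = a^k for some k with 1 ≤ k ≤ p.
Pump with i = 2: xy^2z = a^{2^p+k}. Since 1 ≤ k ≤ p < 2^p, we have 2^p < 2^p+k < 2^{p+1}, so 2^p+k is not a power of 2. So xy^2z ∉ L.
Contradiction. Therefore L is not regular.

a^{2^p+k}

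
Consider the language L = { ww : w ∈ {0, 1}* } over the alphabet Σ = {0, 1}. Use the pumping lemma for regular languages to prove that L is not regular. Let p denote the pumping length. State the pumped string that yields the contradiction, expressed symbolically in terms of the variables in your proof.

0^{p+k} 1^p 0^p 1^p

Assume L is regular. Let p be the pumping length given by the pumping lemma.
Take w = 0^p 1^p 0^p 1^p = uu where u = 0^p1^p; then w ∈ L and |w| = 4p ≥ p.
Write w = xyz as guaranteed by the lemma, with |xy| ≤ p and |y| > 0.
Because |xy| ≤ p and w begins with p copies of 0, we have y = 0^k with 1 ≤ k ≤ p.
Pump with i = 2: xy^2z = 0^{p+k} 1^p 0^p 1^p, of length 4p+k. Suppose this equals vv. The string starts with 0 and ends with 1, so v does too; thus the boundary between the two copies of v is a 1→0 transition. There is exactly one such transition, at position 2p+k, so |v| = 2p+k and |vv| = 4p+2k ≠ 4p+k since k ≥ 1. So xy^2z ∉ L.
This is a contradiction; hence L is not regular.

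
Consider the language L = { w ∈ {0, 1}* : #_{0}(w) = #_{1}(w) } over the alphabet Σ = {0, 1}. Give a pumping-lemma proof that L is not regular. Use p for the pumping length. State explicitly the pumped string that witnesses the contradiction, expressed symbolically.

Toward a contradiction, assume L is regular with pumping length p.
Choose w = 0^p 1^p ∈ L with |w| = 2p ≥ p.
The pumping lemma gives a decomposition w = xyz where |xy| ≤ p and |y| > 0.
Since the first p symbols of w are all 0's and |xy| ≤ p, y lies entirely in the leading 0-block: y = 0^k for some k with 1 ≤ k ≤ p.
Pump with i = 2: xy^2z = 0^{p+k} 1^p has p+k occurrences of 0 but only p of 1. Since k ≥ 1 the counts differ, so xy^2z ∉ L.
Contradiction. Therefore L is not regular.

0^{p+k} 1^p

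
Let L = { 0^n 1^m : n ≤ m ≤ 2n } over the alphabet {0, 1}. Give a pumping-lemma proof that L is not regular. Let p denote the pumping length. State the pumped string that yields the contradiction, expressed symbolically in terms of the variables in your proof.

0^{p+k} 1^p

Assume L is regular. Let p be the pumping length given by the pumping lemma.
Take w = 0^p 1^p ∈ L (since p ≤ p ≤ 2p), with |w| = 2p ≥ p.
By the pumping lemma, w = xyz with |xy| ≤ p and |y| > 0.
Since the first p symbols of w are all 0's and |xy| ≤ p, y lies entirely in the leading 0-block: y = 0^k for some k with 1 ≤ k ≤ p.
Pump with i = 2: xy^2z = 0^{p+k} 1^p. Now n = p+k > p = m, so the condition n ≤ m fails. Thus xy^2z ∉ L.
Contradiction. Therefore L is not regular.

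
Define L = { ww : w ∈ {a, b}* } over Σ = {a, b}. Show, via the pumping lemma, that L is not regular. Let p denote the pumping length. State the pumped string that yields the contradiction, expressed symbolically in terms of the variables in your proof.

Suppose for contradiction that L is regular, and let p be the pumping length.
Take w = a^p b^p a^p b^p = uu where u = a^pb^p; then w ∈ L and |w| = 4p ≥ p.
The pumping lemma gives a decomposition w = xyz where |xy| ≤ p and |y| ≥ 1.
Because |xy| ≤ p and w begins with p copies of a, we have y = a^k with 1 ≤ k ≤ p.
Pump with i = 2: xy^2z = a^{p+k} b^p a^p b^p, of length 4p+k. Suppose this equals vv. The string starts with a and ends with b, so v does too; thus the boundary between the two copies of v is a b→a transition. There is exactly one such transition, at position 2p+k, so |v| = 2p+k and |vv| = 4p+2k ≠ 4p+k since k ≥ 1. So xy^2z ∉ L.
This is a contradiction; hence L is not regular.

a^{p+k} b^p a^p b^p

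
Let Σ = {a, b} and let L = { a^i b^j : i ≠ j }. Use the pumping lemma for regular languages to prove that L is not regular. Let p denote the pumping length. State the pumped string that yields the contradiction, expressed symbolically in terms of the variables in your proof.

a^{p+p!} b^{p+p!}

Suppose for contradiction that L is regular, and let p be the pumping length.
Choose w = a^p b^{p+p!}. Since p ≠ p+p!, w ∈ L; and |w| ≥ p.
Write w = xyz as guaranteed by the lemma, with |xy| ≤ p and y is nonempty.
The first p characters of w are a's, so xy (and hence y) consists only of a's. Write y = a^k, 1 ≤ k ≤ p.
Since 1 ≤ k ≤ p, k divides p!; set t = 1 + p!/k. Then xy^t z has p + (p!/k)·k = p + p! copies of a. Now the a-count equals the b-count, so i ≠ j fails. So xy^t z = a^{p+p!} b^{p+p!} ∉ L.
This is a contradiction; hence L is not regular.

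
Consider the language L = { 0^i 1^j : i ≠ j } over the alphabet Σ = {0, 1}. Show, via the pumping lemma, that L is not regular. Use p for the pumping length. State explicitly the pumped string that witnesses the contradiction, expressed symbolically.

Assume L is regular. Let p be the pumping length given by the pumping lemma.
Choose w = 0^p 1^{p+p!}. Since p ≠ p+p!, w ∈ L; and |w| ≥ p.
Write w = xyz as guaranteed by the lemma, with |xy| ≤ p and y is nonempty.
The first p characters of w are 0's, so xy (and hence y) consists only of 0's. Write y = 0^k, 1 ≤ k ≤ p.
Since 1 ≤ k ≤ p, k divides p!; set t = 1 + p!/k. Then xy^t z has p + (p!/k)·k = p + p! copies of 0. Now the 0-count equals the 1-count, so i ≠ j fails. So xy^t z = 0^{p+p!} 1^{p+p!} ∉ L.
This contradicts the pumping lemma, so L is not regular.

0^{p+p!} 1^{p+p!}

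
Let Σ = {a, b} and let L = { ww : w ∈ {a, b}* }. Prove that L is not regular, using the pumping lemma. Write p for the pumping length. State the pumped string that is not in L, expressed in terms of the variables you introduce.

a^{p+k} b^p a^p b^p

Assume L is regular. Let p be the pumping length given by the pumping lemma.
Take w = a^p b^p a^p b^p = uu where u = a^pb^p; then w ∈ L and |w| = 4p ≥ p.
The pumping lemma gives a decomposition w = xyz where |xy| ≤ p and |y| ≥ 1.
The first p characters of w are a's, so xy (and hence y) consists only of a's. Write y = a^k, 1 ≤ k ≤ p.
Pump with i = 2: xy^2z = a^{p+k} b^p a^p b^p, of length 4p+k. Suppose this equals vv. The string starts with a and ends with b, so v does too; thus the boundary between the two copies of v is a b→a transition. There is exactly one such transition, at position 2p+k, so |v| = 2p+k and |vv| = 4p+2k ≠ 4p+k since k ≥ 1. So xy^2z ∉ L.
This contradicts the pumping lemma, so L is not regular.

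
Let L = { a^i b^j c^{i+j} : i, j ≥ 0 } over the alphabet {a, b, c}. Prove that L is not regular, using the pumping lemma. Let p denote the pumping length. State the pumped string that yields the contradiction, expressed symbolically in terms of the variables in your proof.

Assume L is regular. Let p be the pumping length given by the pumping lemma.
Take w = a^p b^p c^{2p} ∈ L (with i=j=p, i+j=2p), |w| = 4p ≥ p.
The pumping lemma gives a decomposition w = xyz where |xy| ≤ p and |y| ≥ 1.
The first p characters of w are a's, so xy (and hence y) consists only of a's. Write y = a^k, 1 ≤ k ≤ p.
Consider xy^2z = a^{p+k} b^p c^{2p}. Now the a- and b-counts sum to 2p+k, but the c-count is 2p ≠ 2p+k. So xy^2z ∉ L.
This contradicts the pumping lemma, so L is not regular.

a^{p+k} b^p c^{2p}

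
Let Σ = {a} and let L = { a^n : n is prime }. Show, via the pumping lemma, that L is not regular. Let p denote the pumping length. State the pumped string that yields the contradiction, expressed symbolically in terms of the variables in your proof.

Suppose for contradiction that L is regular, and let p be the pumping length.
Let q be a prime with q ≥ p+2 (infinitely many primes exist), and take w = a^q ∈ L with |w| = q ≥ p.
Write w = xyz as guaranteed by the lemma, with |xy| ≤ p and y is nonempty.
Then y = a^k for some k with 1 ≤ k ≤ p.
Since 1 ≤ k ≤ p, |xz| = q-k. Pump with i = q+1: |xy^{q+1}z| = (q-k)+(q+1)k = q+qk = q(1+k), which is composite (both factors ≥ 2). So xy^{q+1}z = a^{q(1+k)} ∉ L.
This is a contradiction; hence L is not regular.

a^{q(1+k)}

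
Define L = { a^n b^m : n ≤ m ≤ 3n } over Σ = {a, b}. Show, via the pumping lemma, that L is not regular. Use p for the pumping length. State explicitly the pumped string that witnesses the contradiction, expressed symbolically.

a^{p+k} b^p

Assume L is regular; let p be its pumping constant.
Take w = a^p b^p ∈ L (since p ≤ p ≤ 3p), with |w| = 2p ≥ p.
The pumping lemma gives a decomposition w = xyz where |xy| ≤ p and |y| > 0.
Since the first p symbols of w are all a's and |xy| ≤ p, y lies entirely in the leading a-block: y = a^k for some k with 1 ≤ k ≤ p.
Pump with i = 2: xy^2z = a^{p+k} b^p. Now n = p+k > p = m, so the condition n ≤ m fails. Thus xy^2z ∉ L.
This contradicts the pumping lemma, so L is not regular.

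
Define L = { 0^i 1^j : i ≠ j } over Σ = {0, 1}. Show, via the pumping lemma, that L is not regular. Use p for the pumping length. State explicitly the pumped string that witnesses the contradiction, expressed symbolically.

0^{p+p!} 1^{p+p!}

Assume L is regular. Let p be the pumping length given by the pumping lemma.
Choose w = 0^p 1^{p+p!}. Since p ≠ p+p!, w ∈ L; and |w| ≥ p.
The pumping lemma gives a decomposition w = xyz where |xy| ≤ p and |y| ≥ 1.
Since the first p symbols of w are all 0's and |xy| ≤ p, y lies entirely in the leading 0-block: y = 0^k for some k with 1 ≤ k ≤ p.
Since 1 ≤ k ≤ p, k divides p!; set t = 1 + p!/k. Then xy^t z has p + (p!/k)·k = p + p! copies of 0. Now the 0-count equals the 1-count, so i ≠ j fails. So xy^t z = 0^{p+p!} 1^{p+p!} ∉ L.
Contradiction. Therefore L is not regular.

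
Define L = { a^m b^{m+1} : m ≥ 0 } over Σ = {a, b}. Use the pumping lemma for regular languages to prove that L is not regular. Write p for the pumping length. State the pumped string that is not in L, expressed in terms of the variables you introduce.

Toward a contradiction, assume L is regular with pumping length p.
Let w = a^p b^{p+1} ∈ L; note |w| = 2p+1 ≥ p.
By the pumping lemma, w = xyz with |xy| ≤ p and |y| ≥ 1.
Because |xy| ≤ p and w begins with p copies of a, we have y = a^k with 1 ≤ k ≤ p.
Pump with i = 2: xy^2z = a^{p+k} b^{p+1}. For this to lie in L we would need p+1 = (p+k)+1, which forces k = 0. But k ≥ 1, so xy^2z ∉ L.
Contradiction. Therefore L is not regular.

a^{p+k} b^{p+1}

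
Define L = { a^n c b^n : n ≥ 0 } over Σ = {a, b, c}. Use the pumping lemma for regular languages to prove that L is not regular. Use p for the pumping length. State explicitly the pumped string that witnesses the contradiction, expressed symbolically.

a^{p+k} c b^p

Suppose for contradiction that L is regular, and let p be the pumping length.
Take w = a^p c b^p ∈ L with |w| = 2p+1 ≥ p.
Write w = xyz as guaranteed by the lemma, with |xy| ≤ p and y is nonempty.
Since the first p symbols of w are all a's and |xy| ≤ p, y lies entirely in the leading a-block: y = a^k for some k with 1 ≤ k ≤ p.
Pump with i = 2: xy^2z = a^{p+k} c b^p, which would require p+k = p. But k ≥ 1, so xy^2z ∉ L.
This contradicts the pumping lemma, so L is not regular.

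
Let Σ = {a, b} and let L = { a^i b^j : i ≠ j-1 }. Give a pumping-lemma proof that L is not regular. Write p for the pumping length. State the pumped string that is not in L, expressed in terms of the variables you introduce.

Assume L is regular; let p be its pumping constant.
Choose w = a^p b^{p+p!+1}. Since p ≠ (p+p!+1)-1 = p+p!, w ∈ L; and |w| ≥ p.
The pumping lemma gives a decomposition w = xyz where |xy| ≤ p and y is nonempty.
The first p characters of w are a's, so xy (and hence y) consists only of a's. Write y = a^k, 1 ≤ k ≤ p.
Since 1 ≤ k ≤ p, k divides p!; set t = 1 + p!/k. Then xy^t z has p + (p!/k)·k = p + p! copies of a. Now the a-count is p+p! and (b-count)-1 = (p+p!+1)-1 = p+p!, so i ≠ j-1 fails. So xy^t z = a^{p+p!} b^{p+p!+1} ∉ L.
This is a contradiction; hence L is not regular.

a^{p+p!} b^{p+p!+1}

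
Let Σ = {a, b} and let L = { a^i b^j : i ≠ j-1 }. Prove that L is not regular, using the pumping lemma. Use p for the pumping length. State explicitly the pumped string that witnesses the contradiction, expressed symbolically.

Assume L is regular; let p be its pumping constant.
Choose w = a^p b^{p+p!+1}. Since p ≠ (p+p!+1)-1 = p+p!, w ∈ L; and |w| ≥ p.
By the pumping lemma, w = xyz with |xy| ≤ p and |y| ≥ 1.
Since the first p symbols of w are all a's and |xy| ≤ p, y lies entirely in the leading a-block: y = a^k for some k with 1 ≤ k ≤ p.
Since 1 ≤ k ≤ p, k divides p!; set t = 1 + p!/k. Then xy^t z has p + (p!/k)·k = p + p! copies of a. Now the a-count is p+p! and (b-count)-1 = (p+p!+1)-1 = p+p!, so i ≠ j-1 fails. So xy^t z = a^{p+p!} b^{p+p!+1} ∉ L.
This contradicts the pumping lemma, so L is not regular.

a^{p+p!} b^{p+p!+1}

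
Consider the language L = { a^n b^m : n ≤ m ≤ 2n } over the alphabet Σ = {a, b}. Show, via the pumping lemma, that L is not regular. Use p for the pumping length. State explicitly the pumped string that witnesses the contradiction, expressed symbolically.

Toward a contradiction, assume L is regular with pumping length p.
Take w = a^p b^p ∈ L (since p ≤ p ≤ 2p), with |w| = 2p ≥ p.
By the pumping lemma, w = xyz with |xy| ≤ p and y is nonempty.
Since the first p symbols of w are all a's and |xy| ≤ p, y lies entirely in the leading a-block: y = a^k for some k with 1 ≤ k ≤ p.
Pump with i = 2: xy^2z = a^{p+k} b^p. Now n = p+k > p = m, so the condition n ≤ m fails. Thus xy^2z ∉ L.
Contradiction. Therefore L is not regular.

a^{p+k} b^p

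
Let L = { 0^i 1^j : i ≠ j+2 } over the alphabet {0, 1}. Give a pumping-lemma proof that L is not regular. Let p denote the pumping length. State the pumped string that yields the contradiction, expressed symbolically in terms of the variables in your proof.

Suppose for contradiction that L is regular, and let p be the pumping length.
Choose w = 0^p 1^{p+p!-2}. Since p ≠ (p+p!-2)+2 = p+p!, w ∈ L; and |w| ≥ p.
By the pumping lemma, w = xyz with |xy| ≤ p and |y| ≥ 1.
Because |xy| ≤ p and w begins with p copies of 0, we have y = 0^k with 1 ≤ k ≤ p.
Since 1 ≤ k ≤ p, k divides p!; set t = 1 + p!/k. Then xy^t z has p + (p!/k)·k = p + p! copies of 0. Now the 0-count is p+p! and (1-count)+2 = (p+p!-2)+2 = p+p!, so i ≠ j+2 fails. So xy^t z = 0^{p+p!} 1^{p+p!-2} ∉ L.
This contradicts the pumping lemma, so L is not regular.

0^{p+p!} 1^{p+p!-2}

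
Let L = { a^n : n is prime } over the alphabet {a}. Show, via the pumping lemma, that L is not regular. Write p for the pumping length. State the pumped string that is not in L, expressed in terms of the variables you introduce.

Suppose for contradiction that L is regular, and let p be the pumping length.
Let q be a prime with q ≥ p+2 (infinitely many primes exist), and take w = a^q ∈ L with |w| = q ≥ p.
By the pumping lemma, w = xyz with |xy| ≤ p and y is nonempty.
Then y = a^k for some k with 1 ≤ k ≤ p.
Since 1 ≤ k ≤ p, |xz| = q-k. Pump with i = q+1: |xy^{q+1}z| = (q-k)+(q+1)k = q+qk = q(1+k), which is composite (both factors ≥ 2). So xy^{q+1}z = a^{q(1+k)} ∉ L.
Contradiction. Therefore L is not regular.

a^{q(1+k)}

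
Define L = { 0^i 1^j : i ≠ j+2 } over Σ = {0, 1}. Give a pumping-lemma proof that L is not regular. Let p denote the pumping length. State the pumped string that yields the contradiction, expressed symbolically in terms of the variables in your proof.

0^{p+p!} 1^{p+p!-2}

Assume L is regular; let p be its pumping constant.
Choose w = 0^p 1^{p+p!-2}. Since p ≠ (p+p!-2)+2 = p+p!, w ∈ L; and |w| ≥ p.
The pumping lemma gives a decomposition w = xyz where |xy| ≤ p and y is nonempty.
Since the first p symbols of w are all 0's and |xy| ≤ p, y lies entirely in the leading 0-block: y = 0^k for some k with 1 ≤ k ≤ p.
Since 1 ≤ k ≤ p, k divides p!; set t = 1 + p!/k. Then xy^t z has p + (p!/k)·k = p + p! copies of 0. Now the 0-count is p+p! and (1-count)+2 = (p+p!-2)+2 = p+p!, so i ≠ j+2 fails. So xy^t z = 0^{p+p!} 1^{p+p!-2} ∉ L.
Contradiction. Therefore L is not regular.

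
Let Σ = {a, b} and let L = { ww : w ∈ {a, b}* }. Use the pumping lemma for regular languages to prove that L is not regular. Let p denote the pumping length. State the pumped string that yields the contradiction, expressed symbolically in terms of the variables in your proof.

Assume L is regular; let p be its pumping constant.
Take w = a^p b^p a^p b^p = uu where u = a^pb^p; then w ∈ L and |w| = 4p ≥ p.
The pumping lemma gives a decomposition w = xyz where |xy| ≤ p and |y| > 0.
Since the first p symbols of w are all a's and |xy| ≤ p, y lies entirely in the leading a-block: y = a^k for some k with 1 ≤ k ≤ p.
Pump with i = 2: xy^2z = a^{p+k} b^p a^p b^p, of length 4p+k. Suppose this equals vv. The string starts with a and ends with b, so v does too; thus the boundary between the two copies of v is a b→a transition. There is exactly one such transition, at position 2p+k, so |v| = 2p+k and |vv| = 4p+2k ≠ 4p+k since k ≥ 1. So xy^2z ∉ L.
This is a contradiction; hence L is not regular.

a^{p+k} b^p a^p b^p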